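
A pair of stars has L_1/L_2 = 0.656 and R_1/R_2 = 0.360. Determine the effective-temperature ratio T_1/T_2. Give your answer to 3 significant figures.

L ∝ R²T⁴ gives T ∝ (L/R²)^(1/4), so
T_1/T_2 = (0.656 / 0.360²)^(1/4) = (5.062)^(1/4) = 1.500.

1.50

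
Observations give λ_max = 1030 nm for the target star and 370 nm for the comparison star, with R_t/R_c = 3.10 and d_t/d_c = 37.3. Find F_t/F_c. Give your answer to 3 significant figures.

1.15×10^-4

Wien's law: T_t/T_c = λ_c/λ_t = 370/1030 = 0.3592.
L_t/L_c = (R_t/R_c)²(T_t/T_c)⁴ = (3.10)²(0.3592)⁴ = 0.1600.
F_t/F_c = (L_t/L_c)/(d_t/d_c)² = 0.1600/(37.3)² = 1.150×10^-4.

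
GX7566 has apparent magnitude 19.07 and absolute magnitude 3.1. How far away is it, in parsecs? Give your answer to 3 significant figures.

1.56×10^4 pc

m − M = 5 log₁₀(d/10 pc)
19.07 − (3.1) = 15.97 = 5 log₁₀(d/10)
d = 10 × 10^(15.97/5) = 10 × 10^3.194 = 1.563×10^4 pc.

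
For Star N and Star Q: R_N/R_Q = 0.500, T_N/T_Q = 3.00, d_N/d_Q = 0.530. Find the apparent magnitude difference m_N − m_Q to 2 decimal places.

-4.64

L_N/L_Q = (0.500)²(3.00)⁴ = 20.25.
F_N/F_Q = (L_N/L_Q)/(d_N/d_Q)² = 20.25/0.2809 = 72.09.
m_N − m_Q = −2.5 log₁₀(72.09) = -4.64.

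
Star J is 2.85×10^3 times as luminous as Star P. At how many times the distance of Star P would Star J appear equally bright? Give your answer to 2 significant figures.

Equal flux requires L_J/d_J² = L_P/d_P², so d_J/d_P = √(L_J/L_P)
= √(2.85×10^3) = 53.39.

53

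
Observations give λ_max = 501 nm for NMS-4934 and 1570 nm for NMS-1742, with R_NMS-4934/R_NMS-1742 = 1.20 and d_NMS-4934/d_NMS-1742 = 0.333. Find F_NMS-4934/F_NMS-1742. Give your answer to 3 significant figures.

Wien's law: T_NMS-4934/T_NMS-1742 = λ_NMS-1742/λ_NMS-4934 = 1570/501 = 3.134.
L_NMS-4934/L_NMS-1742 = (R_NMS-4934/R_NMS-1742)²(T_NMS-4934/T_NMS-1742)⁴ = (1.20)²(3.134)⁴ = 138.9.
F_NMS-4934/F_NMS-1742 = (L_NMS-4934/L_NMS-1742)/(d_NMS-4934/d_NMS-1742)² = 138.9/(0.333)² = 1252.

1.25×10^3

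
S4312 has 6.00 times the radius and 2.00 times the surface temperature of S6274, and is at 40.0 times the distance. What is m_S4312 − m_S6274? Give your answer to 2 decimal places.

L_S4312/L_S6274 = (6.00)²(2.00)⁴ = 576.0.
F_S4312/F_S6274 = (L_S4312/L_S6274)/(d_S4312/d_S6274)² = 576.0/1600 = 0.3600.
m_S4312 − m_S6274 = −2.5 log₁₀(0.3600) = 1.11.

1.11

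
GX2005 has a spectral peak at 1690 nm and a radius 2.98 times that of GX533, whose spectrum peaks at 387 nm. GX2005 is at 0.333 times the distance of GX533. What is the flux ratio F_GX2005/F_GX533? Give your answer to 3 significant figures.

0.220

Wien's law: T_GX2005/T_GX533 = λ_GX533/λ_GX2005 = 387/1690 = 0.2290.
L_GX2005/L_GX533 = (R_GX2005/R_GX533)²(T_GX2005/T_GX533)⁴ = (2.98)²(0.2290)⁴ = 0.02442.
F_GX2005/F_GX533 = (L_GX2005/L_GX533)/(d_GX2005/d_GX533)² = 0.02442/(0.333)² = 0.2202.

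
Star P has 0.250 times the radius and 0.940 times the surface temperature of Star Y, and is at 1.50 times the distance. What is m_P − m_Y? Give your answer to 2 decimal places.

L_P/L_Y = (0.250)²(0.940)⁴ = 0.04880.
F_P/F_Y = (L_P/L_Y)/(d_P/d_Y)² = 0.04880/2.250 = 0.02169.
m_P − m_Y = −2.5 log₁₀(0.02169) = 4.16.

4.16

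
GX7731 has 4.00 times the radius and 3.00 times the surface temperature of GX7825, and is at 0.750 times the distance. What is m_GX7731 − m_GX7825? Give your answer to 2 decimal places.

L_GX7731/L_GX7825 = (4.00)²(3.00)⁴ = 1296.
F_GX7731/F_GX7825 = (L_GX7731/L_GX7825)/(d_GX7731/d_GX7825)² = 1296/0.5625 = 2304.
m_GX7731 − m_GX7825 = −2.5 log₁₀(2304) = -8.41.

-8.41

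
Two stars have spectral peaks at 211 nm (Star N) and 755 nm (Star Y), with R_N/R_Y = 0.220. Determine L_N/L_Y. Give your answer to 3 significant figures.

Wien's law gives T ∝ 1/λ_max, so T_N/T_Y = λ_Y/λ_N = 755/211 = 3.578.
Then L ∝ R²T⁴ gives L_N/L_Y = (0.220)² × (3.578)⁴ = 0.04840 × 163.9 = 7.934.

7.93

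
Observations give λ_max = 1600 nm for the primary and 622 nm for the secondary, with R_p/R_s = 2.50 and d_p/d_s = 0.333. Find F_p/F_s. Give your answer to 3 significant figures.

Wien's law: T_p/T_s = λ_s/λ_p = 622/1600 = 0.3887.
L_p/L_s = (R_p/R_s)²(T_p/T_s)⁴ = (2.50)²(0.3887)⁴ = 0.1427.
F_p/F_s = (L_p/L_s)/(d_p/d_s)² = 0.1427/(0.333)² = 1.287.

1.29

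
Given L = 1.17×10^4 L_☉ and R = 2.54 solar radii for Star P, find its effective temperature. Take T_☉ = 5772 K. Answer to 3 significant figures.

T/T_☉ = (L/L_☉)^(1/4) / (R/R_☉)^(1/2)
T = 5772 × (1.17×10^4)^(1/4) / √(2.54) = 5772 × 10.40 / 1.594 = 3.767×10^4 K.

3.77×10^4 K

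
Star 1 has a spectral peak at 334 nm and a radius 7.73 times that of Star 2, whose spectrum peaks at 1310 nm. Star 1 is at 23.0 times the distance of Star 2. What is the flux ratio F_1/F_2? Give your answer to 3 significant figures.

Wien's law: T_1/T_2 = λ_2/λ_1 = 1310/334 = 3.922.
L_1/L_2 = (R_1/R_2)²(T_1/T_2)⁴ = (7.73)²(3.922)⁴ = 1.414×10^4.
F_1/F_2 = (L_1/L_2)/(d_1/d_2)² = 1.414×10^4/(23.0)² = 26.73.

26.7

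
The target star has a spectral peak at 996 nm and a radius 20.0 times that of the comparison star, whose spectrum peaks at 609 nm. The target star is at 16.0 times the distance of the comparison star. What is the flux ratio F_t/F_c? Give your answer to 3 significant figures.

Wien's law: T_t/T_c = λ_c/λ_t = 609/996 = 0.6114.
L_t/L_c = (R_t/R_c)²(T_t/T_c)⁴ = (20.0)²(0.6114)⁴ = 55.91.
F_t/F_c = (L_t/L_c)/(d_t/d_c)² = 55.91/(16.0)² = 0.2184.

0.218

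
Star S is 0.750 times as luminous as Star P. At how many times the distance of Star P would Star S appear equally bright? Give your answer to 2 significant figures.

Equal flux requires L_S/d_S² = L_P/d_P², so d_S/d_P = √(L_S/L_P)
= √(0.750) = 0.8660.

0.87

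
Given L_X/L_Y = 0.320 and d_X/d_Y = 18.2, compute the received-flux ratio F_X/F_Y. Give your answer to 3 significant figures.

9.66×10^-4

F = L/(4πd²), so F_X/F_Y = (L_X/L_Y) / (d_X/d_Y)²
= 0.320 / (18.2)² = 0.320 / 331.2 = 9.661×10^-4.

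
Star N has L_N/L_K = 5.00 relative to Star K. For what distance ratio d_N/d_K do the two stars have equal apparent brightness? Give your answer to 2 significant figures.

2.2

Equal flux requires L_N/d_N² = L_K/d_K², so d_N/d_K = √(L_N/L_K)
= √(5.00) = 2.236.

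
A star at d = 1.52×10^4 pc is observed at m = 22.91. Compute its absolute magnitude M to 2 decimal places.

7.00

M = m − 5 log₁₀(d/10 pc) = 22.91 − 5 log₁₀(1.52×10^4/10)
  = 22.91 − 5 × 3.182 = 22.91 − 15.91 = 7.00.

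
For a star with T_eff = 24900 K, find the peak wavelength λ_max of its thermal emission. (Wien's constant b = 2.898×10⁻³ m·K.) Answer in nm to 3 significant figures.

116 nm

λ_max = b/T = 2.898×10⁻³ / 24900 = 1.16×10^-7 m = 116.4 nm.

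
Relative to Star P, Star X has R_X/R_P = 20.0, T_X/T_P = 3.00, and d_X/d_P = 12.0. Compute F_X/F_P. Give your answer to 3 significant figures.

L_X/L_P = (R_X/R_P)²(T_X/T_P)⁴ = (20.0)² × (3.00)⁴ = 3.240×10^4.
F_X/F_P = (L_X/L_P)/(d_X/d_P)² = 3.240×10^4 / (12.0)² = 225.0.

225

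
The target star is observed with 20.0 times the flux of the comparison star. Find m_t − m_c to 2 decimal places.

-3.25

m_t − m_c = −2.5 log₁₀(F_t/F_c) = −2.5 log₁₀(20.0) = −2.5 × (1.301) = -3.253.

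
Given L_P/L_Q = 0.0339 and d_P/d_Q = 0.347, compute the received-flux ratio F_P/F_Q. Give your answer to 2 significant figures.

F = L/(4πd²), so F_P/F_Q = (L_P/L_Q) / (d_P/d_Q)²
= 0.0339 / (0.347)² = 0.0339 / 0.1204 = 0.2815.

0.28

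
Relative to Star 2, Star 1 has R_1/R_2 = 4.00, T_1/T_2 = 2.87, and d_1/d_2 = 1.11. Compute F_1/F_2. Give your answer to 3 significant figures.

L_1/L_2 = (R_1/R_2)²(T_1/T_2)⁴ = (4.00)² × (2.87)⁴ = 1086.
F_1/F_2 = (L_1/L_2)/(d_1/d_2)² = 1086 / (1.11)² = 881.1.

881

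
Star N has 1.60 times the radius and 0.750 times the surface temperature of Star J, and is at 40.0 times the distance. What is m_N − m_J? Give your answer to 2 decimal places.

L_N/L_J = (1.60)²(0.750)⁴ = 0.8100.
F_N/F_J = (L_N/L_J)/(d_N/d_J)² = 0.8100/1600 = 5.063×10^-4.
m_N − m_J = −2.5 log₁₀(5.063×10^-4) = 8.24.

8.24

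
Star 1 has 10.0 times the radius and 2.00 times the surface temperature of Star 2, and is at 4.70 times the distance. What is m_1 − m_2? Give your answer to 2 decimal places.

-4.65

L_1/L_2 = (10.0)²(2.00)⁴ = 1600.
F_1/F_2 = (L_1/L_2)/(d_1/d_2)² = 1600/22.09 = 72.43.
m_1 − m_2 = −2.5 log₁₀(72.43) = -4.65.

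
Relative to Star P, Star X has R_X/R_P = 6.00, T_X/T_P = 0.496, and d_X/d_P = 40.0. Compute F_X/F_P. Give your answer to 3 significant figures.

L_X/L_P = (R_X/R_P)²(T_X/T_P)⁴ = (6.00)² × (0.496)⁴ = 2.179.
F_X/F_P = (L_X/L_P)/(d_X/d_P)² = 2.179 / (40.0)² = 0.001362.

0.00136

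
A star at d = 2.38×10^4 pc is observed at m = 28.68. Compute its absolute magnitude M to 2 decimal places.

M = m − 5 log₁₀(d/10 pc) = 28.68 − 5 log₁₀(2.38×10^4/10)
  = 28.68 − 5 × 3.377 = 28.68 − 16.88 = 11.80.

11.80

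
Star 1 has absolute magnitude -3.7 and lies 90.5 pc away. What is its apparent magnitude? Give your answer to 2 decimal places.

m = M + 5 log₁₀(d/10 pc) = -3.7 + 5 log₁₀(90.5/10)
  = -3.7 + 5 × 0.957 = -3.7 + 4.78 = 1.08.

1.08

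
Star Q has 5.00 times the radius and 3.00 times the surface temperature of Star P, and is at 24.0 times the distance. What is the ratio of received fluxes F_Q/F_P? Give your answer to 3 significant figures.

L_Q/L_P = (R_Q/R_P)²(T_Q/T_P)⁴ = (5.00)² × (3.00)⁴ = 2025.
F_Q/F_P = (L_Q/L_P)/(d_Q/d_P)² = 2025 / (24.0)² = 3.516.

3.52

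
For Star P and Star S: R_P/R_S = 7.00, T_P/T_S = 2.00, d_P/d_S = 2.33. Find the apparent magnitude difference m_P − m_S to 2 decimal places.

-5.40

L_P/L_S = (7.00)²(2.00)⁴ = 784.0.
F_P/F_S = (L_P/L_S)/(d_P/d_S)² = 784.0/5.429 = 144.4.
m_P − m_S = −2.5 log₁₀(144.4) = -5.40.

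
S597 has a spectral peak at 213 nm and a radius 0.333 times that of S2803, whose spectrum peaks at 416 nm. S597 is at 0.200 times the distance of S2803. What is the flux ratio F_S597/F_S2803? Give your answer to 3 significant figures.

Wien's law: T_S597/T_S2803 = λ_S2803/λ_S597 = 416/213 = 1.953.
L_S597/L_S2803 = (R_S597/R_S2803)²(T_S597/T_S2803)⁴ = (0.333)²(1.953)⁴ = 1.613.
F_S597/F_S2803 = (L_S597/L_S2803)/(d_S597/d_S2803)² = 1.613/(0.200)² = 40.34.

40.3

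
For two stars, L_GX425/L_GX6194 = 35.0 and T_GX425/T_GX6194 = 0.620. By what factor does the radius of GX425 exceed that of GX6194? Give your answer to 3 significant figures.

L ∝ R²T⁴ gives R ∝ √L / T², so
R_GX425/R_GX6194 = √(35.0) / (0.620)² = 5.916 / 0.3844 = 15.39.

15.4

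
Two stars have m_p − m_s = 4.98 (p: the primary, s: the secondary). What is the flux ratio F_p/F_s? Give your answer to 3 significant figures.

0.0102

F_p/F_s = 10^(−(m_p − m_s)/2.5) = 10^(-4.98/2.5) = 10^-1.992 = 0.01019.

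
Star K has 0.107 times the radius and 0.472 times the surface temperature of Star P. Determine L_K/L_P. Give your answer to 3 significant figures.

From the Stefan–Boltzmann law, L ∝ R²T⁴, so
L_K/L_P = (R_K/R_P)² (T_K/T_P)⁴ = (0.107)² × (0.472)⁴ = 0.01145 × 0.04963 = 5.682×10^-4.

5.68×10^-4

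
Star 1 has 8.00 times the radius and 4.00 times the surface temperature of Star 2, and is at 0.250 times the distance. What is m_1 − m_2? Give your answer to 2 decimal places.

-13.55

L_1/L_2 = (8.00)²(4.00)⁴ = 1.638×10^4.
F_1/F_2 = (L_1/L_2)/(d_1/d_2)² = 1.638×10^4/0.06250 = 2.621×10^5.
m_1 − m_2 = −2.5 log₁₀(2.621×10^5) = -13.55.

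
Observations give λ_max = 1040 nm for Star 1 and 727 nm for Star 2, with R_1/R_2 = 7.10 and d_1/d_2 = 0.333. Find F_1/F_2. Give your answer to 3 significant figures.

109

Wien's law: T_1/T_2 = λ_2/λ_1 = 727/1040 = 0.6990.
L_1/L_2 = (R_1/R_2)²(T_1/T_2)⁴ = (7.10)²(0.6990)⁴ = 12.04.
F_1/F_2 = (L_1/L_2)/(d_1/d_2)² = 12.04/(0.333)² = 108.6.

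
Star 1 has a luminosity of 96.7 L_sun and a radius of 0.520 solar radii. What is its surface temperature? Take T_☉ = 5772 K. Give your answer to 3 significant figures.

2.51×10^4 K

T/T_☉ = (L/L_☉)^(1/4) / (R/R_☉)^(1/2)
T = 5772 × (96.7)^(1/4) / √(0.520) = 5772 × 3.136 / 0.7211 = 2.510×10^4 K.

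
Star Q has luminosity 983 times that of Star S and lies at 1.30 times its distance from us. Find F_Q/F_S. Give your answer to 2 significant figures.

5.8×10^2

F = L/(4πd²), so F_Q/F_S = (L_Q/L_S) / (d_Q/d_S)²
= 983 / (1.30)² = 983 / 1.690 = 581.7.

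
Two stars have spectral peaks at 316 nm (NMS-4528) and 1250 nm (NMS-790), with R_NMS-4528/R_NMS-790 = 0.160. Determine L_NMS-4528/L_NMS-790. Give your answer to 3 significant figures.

Wien's law gives T ∝ 1/λ_max, so T_NMS-4528/T_NMS-790 = λ_NMS-790/λ_NMS-4528 = 1250/316 = 3.956.
Then L ∝ R²T⁴ gives L_NMS-4528/L_NMS-790 = (0.160)² × (3.956)⁴ = 0.02560 × 244.8 = 6.268.

6.27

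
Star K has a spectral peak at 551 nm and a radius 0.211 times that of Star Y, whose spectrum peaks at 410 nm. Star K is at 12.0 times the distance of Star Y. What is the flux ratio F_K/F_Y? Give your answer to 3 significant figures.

9.48×10^-5

Wien's law: T_K/T_Y = λ_Y/λ_K = 410/551 = 0.7441.
L_K/L_Y = (R_K/R_Y)²(T_K/T_Y)⁴ = (0.211)²(0.7441)⁴ = 0.01365.
F_K/F_Y = (L_K/L_Y)/(d_K/d_Y)² = 0.01365/(12.0)² = 9.478×10^-5.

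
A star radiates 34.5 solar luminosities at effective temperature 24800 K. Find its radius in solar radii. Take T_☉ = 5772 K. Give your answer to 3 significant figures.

R/R_☉ = √(L/L_☉) / (T/T_☉)² = √(34.5) / (4.297)²
       = 5.874 / 18.46 = 0.3182.

0.318 solar radii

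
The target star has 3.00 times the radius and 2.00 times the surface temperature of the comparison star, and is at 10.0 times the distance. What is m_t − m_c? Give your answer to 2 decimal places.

-0.40

L_t/L_c = (3.00)²(2.00)⁴ = 144.0.
F_t/F_c = (L_t/L_c)/(d_t/d_c)² = 144.0/100.0 = 1.440.
m_t − m_c = −2.5 log₁₀(1.440) = -0.40.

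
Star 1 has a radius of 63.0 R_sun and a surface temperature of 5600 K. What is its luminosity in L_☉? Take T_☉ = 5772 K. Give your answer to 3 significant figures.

L/L_☉ = (R/R_☉)² (T/T_☉)⁴ = (63.0)² × (5600/5772)⁴
       = 3969 × (0.9702)⁴ = 3969 × 0.8860 = 3517.

3.52×10^3 L_☉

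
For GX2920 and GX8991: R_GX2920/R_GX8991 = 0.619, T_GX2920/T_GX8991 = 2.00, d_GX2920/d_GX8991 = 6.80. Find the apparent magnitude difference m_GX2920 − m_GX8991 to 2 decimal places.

2.19

L_GX2920/L_GX8991 = (0.619)²(2.00)⁴ = 6.131.
F_GX2920/F_GX8991 = (L_GX2920/L_GX8991)/(d_GX2920/d_GX8991)² = 6.131/46.24 = 0.1326.
m_GX2920 − m_GX8991 = −2.5 log₁₀(0.1326) = 2.19.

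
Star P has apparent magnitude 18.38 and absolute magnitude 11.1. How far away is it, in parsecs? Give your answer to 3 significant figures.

286 pc

m − M = 5 log₁₀(d/10 pc)
18.38 − (11.1) = 7.28 = 5 log₁₀(d/10)
d = 10 × 10^(7.28/5) = 10 × 10^1.456 = 285.8 pc.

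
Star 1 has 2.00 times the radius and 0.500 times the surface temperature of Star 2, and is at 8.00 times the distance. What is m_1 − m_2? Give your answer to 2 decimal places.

6.02

L_1/L_2 = (2.00)²(0.500)⁴ = 0.2500.
F_1/F_2 = (L_1/L_2)/(d_1/d_2)² = 0.2500/64.00 = 0.003906.
m_1 − m_2 = −2.5 log₁₀(0.003906) = 6.02.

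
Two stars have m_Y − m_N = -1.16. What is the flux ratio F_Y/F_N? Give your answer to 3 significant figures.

F_Y/F_N = 10^(−(m_Y − m_N)/2.5) = 10^(1.16/2.5) = 10^0.464 = 2.911.

2.91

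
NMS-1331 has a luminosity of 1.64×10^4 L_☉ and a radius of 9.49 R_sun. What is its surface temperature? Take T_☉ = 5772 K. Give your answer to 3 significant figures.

2.12×10^4 K

T/T_☉ = (L/L_☉)^(1/4) / (R/R_☉)^(1/2)
T = 5772 × (1.64×10^4)^(1/4) / √(9.49) = 5772 × 11.32 / 3.081 = 2.120×10^4 K.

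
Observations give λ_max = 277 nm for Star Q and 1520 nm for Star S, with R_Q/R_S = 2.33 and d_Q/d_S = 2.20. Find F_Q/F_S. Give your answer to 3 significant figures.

Wien's law: T_Q/T_S = λ_S/λ_Q = 1520/277 = 5.487.
L_Q/L_S = (R_Q/R_S)²(T_Q/T_S)⁴ = (2.33)²(5.487)⁴ = 4922.
F_Q/F_S = (L_Q/L_S)/(d_Q/d_S)² = 4922/(2.20)² = 1017.

1.02×10^3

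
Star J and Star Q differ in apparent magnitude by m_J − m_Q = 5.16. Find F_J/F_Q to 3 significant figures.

0.00863

F_J/F_Q = 10^(−(m_J − m_Q)/2.5) = 10^(-5.16/2.5) = 10^-2.064 = 0.008630.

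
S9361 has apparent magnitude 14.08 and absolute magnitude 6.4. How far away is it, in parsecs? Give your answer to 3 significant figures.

m − M = 5 log₁₀(d/10 pc)
14.08 − (6.4) = 7.68 = 5 log₁₀(d/10)
d = 10 × 10^(7.68/5) = 10 × 10^1.536 = 343.6 pc.

344 pc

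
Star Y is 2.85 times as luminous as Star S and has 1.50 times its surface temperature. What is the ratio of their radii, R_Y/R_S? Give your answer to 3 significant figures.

0.750

L ∝ R²T⁴ gives R ∝ √L / T², so
R_Y/R_S = √(2.85) / (1.50)² = 1.688 / 2.250 = 0.7503.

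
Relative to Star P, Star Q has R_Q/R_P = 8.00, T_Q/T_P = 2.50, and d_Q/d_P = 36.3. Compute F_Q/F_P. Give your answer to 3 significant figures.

1.90

L_Q/L_P = (R_Q/R_P)²(T_Q/T_P)⁴ = (8.00)² × (2.50)⁴ = 2500.
F_Q/F_P = (L_Q/L_P)/(d_Q/d_P)² = 2500 / (36.3)² = 1.897.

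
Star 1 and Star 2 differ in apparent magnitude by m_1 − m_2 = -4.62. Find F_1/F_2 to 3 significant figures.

70.5

F_1/F_2 = 10^(−(m_1 − m_2)/2.5) = 10^(4.62/2.5) = 10^1.848 = 70.47.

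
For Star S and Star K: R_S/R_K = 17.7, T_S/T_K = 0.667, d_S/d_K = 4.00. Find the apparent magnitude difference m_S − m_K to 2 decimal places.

L_S/L_K = (17.7)²(0.667)⁴ = 62.01.
F_S/F_K = (L_S/L_K)/(d_S/d_K)² = 62.01/16.00 = 3.876.
m_S − m_K = −2.5 log₁₀(3.876) = -1.47.

-1.47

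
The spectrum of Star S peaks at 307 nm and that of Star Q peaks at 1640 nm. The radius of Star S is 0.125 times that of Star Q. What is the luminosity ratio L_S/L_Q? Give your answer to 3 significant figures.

Wien's law gives T ∝ 1/λ_max, so T_S/T_Q = λ_Q/λ_S = 1640/307 = 5.342.
Then L ∝ R²T⁴ gives L_S/L_Q = (0.125)² × (5.342)⁴ = 0.01562 × 814.4 = 12.72.

12.7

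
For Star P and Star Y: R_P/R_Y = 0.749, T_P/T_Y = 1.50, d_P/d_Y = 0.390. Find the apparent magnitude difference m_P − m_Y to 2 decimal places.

L_P/L_Y = (0.749)²(1.50)⁴ = 2.840.
F_P/F_Y = (L_P/L_Y)/(d_P/d_Y)² = 2.840/0.1521 = 18.67.
m_P − m_Y = −2.5 log₁₀(18.67) = -3.18.

-3.18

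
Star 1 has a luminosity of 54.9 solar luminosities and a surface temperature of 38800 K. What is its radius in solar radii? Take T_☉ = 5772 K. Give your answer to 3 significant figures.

0.164 solar radii

R/R_☉ = √(L/L_☉) / (T/T_☉)² = √(54.9) / (6.722)²
       = 7.409 / 45.19 = 0.1640.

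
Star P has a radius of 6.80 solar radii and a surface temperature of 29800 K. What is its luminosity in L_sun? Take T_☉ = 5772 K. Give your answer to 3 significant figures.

L/L_☉ = (R/R_☉)² (T/T_☉)⁴ = (6.80)² × (29800/5772)⁴
       = 46.24 × (5.163)⁴ = 46.24 × 710.5 = 3.285×10^4.

3.29×10^4 L_sun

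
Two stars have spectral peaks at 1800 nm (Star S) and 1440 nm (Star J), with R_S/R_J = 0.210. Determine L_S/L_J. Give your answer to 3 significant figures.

Wien's law gives T ∝ 1/λ_max, so T_S/T_J = λ_J/λ_S = 1440/1800 = 0.8000.
Then L ∝ R²T⁴ gives L_S/L_J = (0.210)² × (0.8000)⁴ = 0.04410 × 0.4096 = 0.01806.

0.0181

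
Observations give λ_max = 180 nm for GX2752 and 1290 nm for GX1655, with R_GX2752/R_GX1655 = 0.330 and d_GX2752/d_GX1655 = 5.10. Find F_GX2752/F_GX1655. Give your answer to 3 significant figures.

Wien's law: T_GX2752/T_GX1655 = λ_GX1655/λ_GX2752 = 1290/180 = 7.167.
L_GX2752/L_GX1655 = (R_GX2752/R_GX1655)²(T_GX2752/T_GX1655)⁴ = (0.330)²(7.167)⁴ = 287.3.
F_GX2752/F_GX1655 = (L_GX2752/L_GX1655)/(d_GX2752/d_GX1655)² = 287.3/(5.10)² = 11.04.

11.0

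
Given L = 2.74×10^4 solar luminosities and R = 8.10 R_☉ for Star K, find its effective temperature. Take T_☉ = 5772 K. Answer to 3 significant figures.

2.61×10^4 K

T/T_☉ = (L/L_☉)^(1/4) / (R/R_☉)^(1/2)
T = 5772 × (2.74×10^4)^(1/4) / √(8.10) = 5772 × 12.87 / 2.846 = 2.609×10^4 K.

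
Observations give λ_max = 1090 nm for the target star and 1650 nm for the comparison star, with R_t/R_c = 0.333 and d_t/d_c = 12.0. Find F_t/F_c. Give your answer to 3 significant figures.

0.00404

Wien's law: T_t/T_c = λ_c/λ_t = 1650/1090 = 1.514.
L_t/L_c = (R_t/R_c)²(T_t/T_c)⁴ = (0.333)²(1.514)⁴ = 0.5823.
F_t/F_c = (L_t/L_c)/(d_t/d_c)² = 0.5823/(12.0)² = 0.004043.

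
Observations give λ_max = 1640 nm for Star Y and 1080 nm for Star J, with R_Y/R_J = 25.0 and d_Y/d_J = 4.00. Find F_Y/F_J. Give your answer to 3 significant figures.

7.35

Wien's law: T_Y/T_J = λ_J/λ_Y = 1080/1640 = 0.6585.
L_Y/L_J = (R_Y/R_J)²(T_Y/T_J)⁴ = (25.0)²(0.6585)⁴ = 117.5.
F_Y/F_J = (L_Y/L_J)/(d_Y/d_J)² = 117.5/(4.00)² = 7.346.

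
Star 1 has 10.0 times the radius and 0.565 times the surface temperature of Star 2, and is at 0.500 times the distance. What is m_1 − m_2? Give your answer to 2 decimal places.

L_1/L_2 = (10.0)²(0.565)⁴ = 10.19.
F_1/F_2 = (L_1/L_2)/(d_1/d_2)² = 10.19/0.2500 = 40.76.
m_1 − m_2 = −2.5 log₁₀(40.76) = -4.03.

-4.03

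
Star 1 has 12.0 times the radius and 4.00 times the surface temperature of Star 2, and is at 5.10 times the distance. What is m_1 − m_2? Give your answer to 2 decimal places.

L_1/L_2 = (12.0)²(4.00)⁴ = 3.686×10^4.
F_1/F_2 = (L_1/L_2)/(d_1/d_2)² = 3.686×10^4/26.01 = 1417.
m_1 − m_2 = −2.5 log₁₀(1417) = -7.88.

-7.88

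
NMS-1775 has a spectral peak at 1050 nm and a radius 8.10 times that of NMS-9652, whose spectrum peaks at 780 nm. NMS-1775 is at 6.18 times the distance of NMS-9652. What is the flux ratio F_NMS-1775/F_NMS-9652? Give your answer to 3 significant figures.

0.523

Wien's law: T_NMS-1775/T_NMS-9652 = λ_NMS-9652/λ_NMS-1775 = 780/1050 = 0.7429.
L_NMS-1775/L_NMS-9652 = (R_NMS-1775/R_NMS-9652)²(T_NMS-1775/T_NMS-9652)⁴ = (8.10)²(0.7429)⁴ = 19.98.
F_NMS-1775/F_NMS-9652 = (L_NMS-1775/L_NMS-9652)/(d_NMS-1775/d_NMS-9652)² = 19.98/(6.18)² = 0.5231.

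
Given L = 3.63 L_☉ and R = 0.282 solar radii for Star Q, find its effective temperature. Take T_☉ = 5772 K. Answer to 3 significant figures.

1.50×10^4 K

T/T_☉ = (L/L_☉)^(1/4) / (R/R_☉)^(1/2)
T = 5772 × (3.63)^(1/4) / √(0.282) = 5772 × 1.380 / 0.5310 = 1.500×10^4 K.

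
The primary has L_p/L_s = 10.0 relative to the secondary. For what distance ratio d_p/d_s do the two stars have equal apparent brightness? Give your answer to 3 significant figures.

3.16

Equal flux requires L_p/d_p² = L_s/d_s², so d_p/d_s = √(L_p/L_s)
= √(10.0) = 3.162.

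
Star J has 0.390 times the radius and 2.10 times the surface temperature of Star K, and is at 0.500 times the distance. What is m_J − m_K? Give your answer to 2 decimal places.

L_J/L_K = (0.390)²(2.10)⁴ = 2.958.
F_J/F_K = (L_J/L_K)/(d_J/d_K)² = 2.958/0.2500 = 11.83.
m_J − m_K = −2.5 log₁₀(11.83) = -2.68.

-2.68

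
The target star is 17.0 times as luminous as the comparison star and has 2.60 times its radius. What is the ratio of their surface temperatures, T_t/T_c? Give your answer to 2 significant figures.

L ∝ R²T⁴ gives T ∝ (L/R²)^(1/4), so
T_t/T_c = (17.0 / 2.60²)^(1/4) = (2.515)^(1/4) = 1.259.

1.3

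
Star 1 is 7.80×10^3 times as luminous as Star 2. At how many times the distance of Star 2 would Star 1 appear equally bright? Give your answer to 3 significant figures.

88.3

Equal flux requires L_1/d_1² = L_2/d_2², so d_1/d_2 = √(L_1/L_2)
= √(7.80×10^3) = 88.32.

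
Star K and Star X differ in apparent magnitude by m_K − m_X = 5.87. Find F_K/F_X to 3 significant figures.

0.00449

F_K/F_X = 10^(−(m_K − m_X)/2.5) = 10^(-5.87/2.5) = 10^-2.348 = 0.004487.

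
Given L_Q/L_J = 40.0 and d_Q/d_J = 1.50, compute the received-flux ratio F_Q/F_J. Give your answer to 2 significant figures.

F = L/(4πd²), so F_Q/F_J = (L_Q/L_J) / (d_Q/d_J)²
= 40.0 / (1.50)² = 40.0 / 2.250 = 17.78.

18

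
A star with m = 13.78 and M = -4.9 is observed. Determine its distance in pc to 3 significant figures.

m − M = 5 log₁₀(d/10 pc)
13.78 − (-4.9) = 18.68 = 5 log₁₀(d/10)
d = 10 × 10^(18.68/5) = 10 × 10^3.736 = 5.445×10^4 pc.

5.45×10^4 pc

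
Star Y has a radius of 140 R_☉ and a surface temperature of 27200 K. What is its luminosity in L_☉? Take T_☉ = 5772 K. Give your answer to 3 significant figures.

L/L_☉ = (R/R_☉)² (T/T_☉)⁴ = (140)² × (27200/5772)⁴
       = 1.960×10^4 × (4.712)⁴ = 1.960×10^4 × 493.1 = 9.666×10^6.

9.67×10^6 L_☉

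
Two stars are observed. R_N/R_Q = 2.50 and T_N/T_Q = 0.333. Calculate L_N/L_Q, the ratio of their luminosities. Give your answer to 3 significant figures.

0.0769

From the Stefan–Boltzmann law, L ∝ R²T⁴, so
L_N/L_Q = (R_N/R_Q)² (T_N/T_Q)⁴ = (2.50)² × (0.333)⁴ = 6.250 × 0.01230 = 0.07685.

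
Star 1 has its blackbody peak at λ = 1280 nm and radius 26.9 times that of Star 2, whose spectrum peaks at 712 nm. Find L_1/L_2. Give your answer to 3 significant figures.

69.3

Wien's law gives T ∝ 1/λ_max, so T_1/T_2 = λ_2/λ_1 = 712/1280 = 0.5563.
Then L ∝ R²T⁴ gives L_1/L_2 = (26.9)² × (0.5563)⁴ = 723.6 × 0.09574 = 69.28.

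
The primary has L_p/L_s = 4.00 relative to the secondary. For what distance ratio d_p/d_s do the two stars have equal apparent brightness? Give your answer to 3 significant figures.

Equal flux requires L_p/d_p² = L_s/d_s², so d_p/d_s = √(L_p/L_s)
= √(4.00) = 2.000.

2.00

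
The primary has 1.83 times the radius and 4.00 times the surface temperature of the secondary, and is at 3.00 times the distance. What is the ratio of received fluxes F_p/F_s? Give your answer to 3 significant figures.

L_p/L_s = (R_p/R_s)²(T_p/T_s)⁴ = (1.83)² × (4.00)⁴ = 857.3.
F_p/F_s = (L_p/L_s)/(d_p/d_s)² = 857.3 / (3.00)² = 95.26.

95.3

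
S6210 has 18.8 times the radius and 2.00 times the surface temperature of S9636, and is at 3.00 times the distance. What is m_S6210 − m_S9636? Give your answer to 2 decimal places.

L_S6210/L_S9636 = (18.8)²(2.00)⁴ = 5655.
F_S6210/F_S9636 = (L_S6210/L_S9636)/(d_S6210/d_S9636)² = 5655/9.000 = 628.3.
m_S6210 − m_S9636 = −2.5 log₁₀(628.3) = -7.00.

-7.00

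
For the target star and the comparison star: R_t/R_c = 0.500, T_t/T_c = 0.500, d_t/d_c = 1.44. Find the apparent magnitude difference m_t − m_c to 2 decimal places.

5.31

L_t/L_c = (0.500)²(0.500)⁴ = 0.01562.
F_t/F_c = (L_t/L_c)/(d_t/d_c)² = 0.01562/2.074 = 0.007535.
m_t − m_c = −2.5 log₁₀(0.007535) = 5.31.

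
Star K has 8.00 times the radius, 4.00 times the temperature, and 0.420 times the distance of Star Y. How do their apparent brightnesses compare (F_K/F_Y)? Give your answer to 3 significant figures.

9.29×10^4

L_K/L_Y = (R_K/R_Y)²(T_K/T_Y)⁴ = (8.00)² × (4.00)⁴ = 1.638×10^4.
F_K/F_Y = (L_K/L_Y)/(d_K/d_Y)² = 1.638×10^4 / (0.420)² = 9.288×10^4.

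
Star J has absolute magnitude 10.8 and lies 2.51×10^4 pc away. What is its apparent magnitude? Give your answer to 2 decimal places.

27.80

m = M + 5 log₁₀(d/10 pc) = 10.8 + 5 log₁₀(2.51×10^4/10)
  = 10.8 + 5 × 3.400 = 10.8 + 17.00 = 27.80.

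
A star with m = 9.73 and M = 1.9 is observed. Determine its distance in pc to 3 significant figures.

368 pc

m − M = 5 log₁₀(d/10 pc)
9.73 − (1.9) = 7.83 = 5 log₁₀(d/10)
d = 10 × 10^(7.83/5) = 10 × 10^1.566 = 368.1 pc.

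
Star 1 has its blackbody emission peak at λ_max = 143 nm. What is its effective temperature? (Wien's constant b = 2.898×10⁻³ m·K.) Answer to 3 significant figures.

2.03×10^4 K

T = b/λ_max = 2.898×10⁻³ / (143×10⁻⁹) = 2.027×10^4 K.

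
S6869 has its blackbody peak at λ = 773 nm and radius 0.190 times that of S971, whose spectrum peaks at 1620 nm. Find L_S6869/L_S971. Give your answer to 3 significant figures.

0.696

Wien's law gives T ∝ 1/λ_max, so T_S6869/T_S971 = λ_S971/λ_S6869 = 1620/773 = 2.096.
Then L ∝ R²T⁴ gives L_S6869/L_S971 = (0.190)² × (2.096)⁴ = 0.03610 × 19.29 = 0.6964.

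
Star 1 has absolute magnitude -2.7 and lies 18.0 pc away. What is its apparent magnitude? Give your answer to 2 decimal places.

m = M + 5 log₁₀(d/10 pc) = -2.7 + 5 log₁₀(18.0/10)
  = -2.7 + 5 × 0.255 = -2.7 + 1.28 = -1.42.

-1.42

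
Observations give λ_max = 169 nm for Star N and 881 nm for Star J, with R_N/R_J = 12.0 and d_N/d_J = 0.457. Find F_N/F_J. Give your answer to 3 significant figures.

5.09×10^5

Wien's law: T_N/T_J = λ_J/λ_N = 881/169 = 5.213.
L_N/L_J = (R_N/R_J)²(T_N/T_J)⁴ = (12.0)²(5.213)⁴ = 1.063×10^5.
F_N/F_J = (L_N/L_J)/(d_N/d_J)² = 1.063×10^5/(0.457)² = 5.092×10^5.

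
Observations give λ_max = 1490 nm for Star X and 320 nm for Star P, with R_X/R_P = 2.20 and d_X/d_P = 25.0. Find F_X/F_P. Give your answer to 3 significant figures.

1.65×10^-5

Wien's law: T_X/T_P = λ_P/λ_X = 320/1490 = 0.2148.
L_X/L_P = (R_X/R_P)²(T_X/T_P)⁴ = (2.20)²(0.2148)⁴ = 0.01030.
F_X/F_P = (L_X/L_P)/(d_X/d_P)² = 0.01030/(25.0)² = 1.647×10^-5.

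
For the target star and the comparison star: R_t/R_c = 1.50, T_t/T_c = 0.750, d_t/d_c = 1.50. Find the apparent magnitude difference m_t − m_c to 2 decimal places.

1.25

L_t/L_c = (1.50)²(0.750)⁴ = 0.7119.
F_t/F_c = (L_t/L_c)/(d_t/d_c)² = 0.7119/2.250 = 0.3164.
m_t − m_c = −2.5 log₁₀(0.3164) = 1.25.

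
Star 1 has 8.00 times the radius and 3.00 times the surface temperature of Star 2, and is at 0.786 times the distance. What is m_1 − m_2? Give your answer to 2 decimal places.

L_1/L_2 = (8.00)²(3.00)⁴ = 5184.
F_1/F_2 = (L_1/L_2)/(d_1/d_2)² = 5184/0.6178 = 8391.
m_1 − m_2 = −2.5 log₁₀(8391) = -9.81.

-9.81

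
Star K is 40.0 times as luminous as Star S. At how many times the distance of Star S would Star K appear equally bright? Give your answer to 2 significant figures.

Equal flux requires L_K/d_K² = L_S/d_S², so d_K/d_S = √(L_K/L_S)
= √(40.0) = 6.325.

6.3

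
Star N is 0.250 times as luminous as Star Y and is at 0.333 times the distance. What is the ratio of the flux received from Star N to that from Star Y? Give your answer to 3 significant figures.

F = L/(4πd²), so F_N/F_Y = (L_N/L_Y) / (d_N/d_Y)²
= 0.250 / (0.333)² = 0.250 / 0.1109 = 2.255.

2.25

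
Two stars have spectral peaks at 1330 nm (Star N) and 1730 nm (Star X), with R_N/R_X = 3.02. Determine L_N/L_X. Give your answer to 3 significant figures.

26.1

Wien's law gives T ∝ 1/λ_max, so T_N/T_X = λ_X/λ_N = 1730/1330 = 1.301.
Then L ∝ R²T⁴ gives L_N/L_X = (3.02)² × (1.301)⁴ = 9.120 × 2.863 = 26.11.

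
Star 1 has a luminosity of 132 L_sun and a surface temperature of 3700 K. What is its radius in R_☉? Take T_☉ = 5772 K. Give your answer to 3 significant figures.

28.0 R_☉

R/R_☉ = √(L/L_☉) / (T/T_☉)² = √(132) / (0.6410)²
       = 11.49 / 0.4109 = 27.96.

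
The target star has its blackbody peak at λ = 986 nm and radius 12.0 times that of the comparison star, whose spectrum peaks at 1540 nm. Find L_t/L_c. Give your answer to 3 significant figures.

857

Wien's law gives T ∝ 1/λ_max, so T_t/T_c = λ_c/λ_t = 1540/986 = 1.562.
Then L ∝ R²T⁴ gives L_t/L_c = (12.0)² × (1.562)⁴ = 144.0 × 5.951 = 856.9.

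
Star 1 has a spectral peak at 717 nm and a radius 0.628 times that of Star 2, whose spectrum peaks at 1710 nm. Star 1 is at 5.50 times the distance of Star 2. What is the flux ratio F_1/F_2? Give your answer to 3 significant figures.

0.422

Wien's law: T_1/T_2 = λ_2/λ_1 = 1710/717 = 2.385.
L_1/L_2 = (R_1/R_2)²(T_1/T_2)⁴ = (0.628)²(2.385)⁴ = 12.76.
F_1/F_2 = (L_1/L_2)/(d_1/d_2)² = 12.76/(5.50)² = 0.4218.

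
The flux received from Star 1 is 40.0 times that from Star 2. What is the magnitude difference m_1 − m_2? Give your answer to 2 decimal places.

-4.01

m_1 − m_2 = −2.5 log₁₀(F_1/F_2) = −2.5 log₁₀(40.0) = −2.5 × (1.602) = -4.005.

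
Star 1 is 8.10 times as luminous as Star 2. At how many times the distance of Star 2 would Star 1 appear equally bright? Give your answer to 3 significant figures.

2.85

Equal flux requires L_1/d_1² = L_2/d_2², so d_1/d_2 = √(L_1/L_2)
= √(8.10) = 2.846.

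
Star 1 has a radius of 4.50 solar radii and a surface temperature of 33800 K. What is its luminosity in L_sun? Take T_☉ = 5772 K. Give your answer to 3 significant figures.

2.38×10^4 L_sun

L/L_☉ = (R/R_☉)² (T/T_☉)⁴ = (4.50)² × (33800/5772)⁴
       = 20.25 × (5.856)⁴ = 20.25 × 1176 = 2.381×10^4.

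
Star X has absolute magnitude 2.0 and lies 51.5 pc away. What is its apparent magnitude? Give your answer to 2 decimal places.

m = M + 5 log₁₀(d/10 pc) = 2.0 + 5 log₁₀(51.5/10)
  = 2.0 + 5 × 0.712 = 2.0 + 3.56 = 5.56.

5.56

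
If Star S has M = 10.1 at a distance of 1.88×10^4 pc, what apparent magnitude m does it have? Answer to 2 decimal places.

m = M + 5 log₁₀(d/10 pc) = 10.1 + 5 log₁₀(1.88×10^4/10)
  = 10.1 + 5 × 3.274 = 10.1 + 16.37 = 26.47.

26.47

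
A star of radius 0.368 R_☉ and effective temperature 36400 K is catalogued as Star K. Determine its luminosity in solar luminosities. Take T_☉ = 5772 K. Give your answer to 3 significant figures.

L/L_☉ = (R/R_☉)² (T/T_☉)⁴ = (0.368)² × (36400/5772)⁴
       = 0.1354 × (6.306)⁴ = 0.1354 × 1582 = 214.2.

214 solar luminosities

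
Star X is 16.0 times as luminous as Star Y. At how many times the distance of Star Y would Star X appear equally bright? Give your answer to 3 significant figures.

4.00

Equal flux requires L_X/d_X² = L_Y/d_Y², so d_X/d_Y = √(L_X/L_Y)
= √(16.0) = 4.000.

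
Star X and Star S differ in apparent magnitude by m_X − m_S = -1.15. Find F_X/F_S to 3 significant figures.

F_X/F_S = 10^(−(m_X − m_S)/2.5) = 10^(1.15/2.5) = 10^0.460 = 2.884.

2.88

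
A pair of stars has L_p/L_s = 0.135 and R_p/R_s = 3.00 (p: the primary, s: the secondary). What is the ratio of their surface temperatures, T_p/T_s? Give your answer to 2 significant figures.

L ∝ R²T⁴ gives T ∝ (L/R²)^(1/4), so
T_p/T_s = (0.135 / 3.00²)^(1/4) = (0.01500)^(1/4) = 0.3500.

0.35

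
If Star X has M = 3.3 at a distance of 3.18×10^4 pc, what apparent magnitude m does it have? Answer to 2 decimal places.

20.81

m = M + 5 log₁₀(d/10 pc) = 3.3 + 5 log₁₀(3.18×10^4/10)
  = 3.3 + 5 × 3.502 = 3.3 + 17.51 = 20.81.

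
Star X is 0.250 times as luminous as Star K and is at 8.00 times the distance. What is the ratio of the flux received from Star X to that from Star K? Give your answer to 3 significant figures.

0.00391

F = L/(4πd²), so F_X/F_K = (L_X/L_K) / (d_X/d_K)²
= 0.250 / (8.00)² = 0.250 / 64.00 = 0.003906.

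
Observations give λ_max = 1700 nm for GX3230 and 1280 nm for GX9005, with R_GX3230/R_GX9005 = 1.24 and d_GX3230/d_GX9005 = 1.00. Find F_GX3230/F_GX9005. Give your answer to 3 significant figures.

Wien's law: T_GX3230/T_GX9005 = λ_GX9005/λ_GX3230 = 1280/1700 = 0.7529.
L_GX3230/L_GX9005 = (R_GX3230/R_GX9005)²(T_GX3230/T_GX9005)⁴ = (1.24)²(0.7529)⁴ = 0.4942.
F_GX3230/F_GX9005 = (L_GX3230/L_GX9005)/(d_GX3230/d_GX9005)² = 0.4942/(1.00)² = 0.4942.

0.494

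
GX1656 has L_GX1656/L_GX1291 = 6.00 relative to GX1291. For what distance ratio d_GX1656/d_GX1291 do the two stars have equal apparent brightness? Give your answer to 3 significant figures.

Equal flux requires L_GX1656/d_GX1656² = L_GX1291/d_GX1291², so d_GX1656/d_GX1291 = √(L_GX1656/L_GX1291)
= √(6.00) = 2.449.

2.45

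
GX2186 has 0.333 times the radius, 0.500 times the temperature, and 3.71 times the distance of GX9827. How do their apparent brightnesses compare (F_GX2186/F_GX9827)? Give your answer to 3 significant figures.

5.04×10^-4

L_GX2186/L_GX9827 = (R_GX2186/R_GX9827)²(T_GX2186/T_GX9827)⁴ = (0.333)² × (0.500)⁴ = 0.006931.
F_GX2186/F_GX9827 = (L_GX2186/L_GX9827)/(d_GX2186/d_GX9827)² = 0.006931 / (3.71)² = 5.035×10^-4.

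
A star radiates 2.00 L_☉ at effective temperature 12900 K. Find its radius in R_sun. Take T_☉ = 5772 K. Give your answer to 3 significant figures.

R/R_☉ = √(L/L_☉) / (T/T_☉)² = √(2.00) / (2.235)²
       = 1.414 / 4.995 = 0.2831.

0.283 R_sun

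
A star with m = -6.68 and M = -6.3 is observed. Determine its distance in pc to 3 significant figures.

m − M = 5 log₁₀(d/10 pc)
-6.68 − (-6.3) = -0.38 = 5 log₁₀(d/10)
d = 10 × 10^(-0.38/5) = 10 × 10^-0.076 = 8.395 pc.

8.39 pc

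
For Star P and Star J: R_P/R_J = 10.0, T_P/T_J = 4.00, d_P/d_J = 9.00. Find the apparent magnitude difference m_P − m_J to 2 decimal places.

L_P/L_J = (10.0)²(4.00)⁴ = 2.560×10^4.
F_P/F_J = (L_P/L_J)/(d_P/d_J)² = 2.560×10^4/81.00 = 316.0.
m_P − m_J = −2.5 log₁₀(316.0) = -6.25.

-6.25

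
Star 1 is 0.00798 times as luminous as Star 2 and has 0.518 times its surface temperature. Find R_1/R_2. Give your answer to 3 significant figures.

L ∝ R²T⁴ gives R ∝ √L / T², so
R_1/R_2 = √(0.00798) / (0.518)² = 0.08933 / 0.2683 = 0.3329.

0.333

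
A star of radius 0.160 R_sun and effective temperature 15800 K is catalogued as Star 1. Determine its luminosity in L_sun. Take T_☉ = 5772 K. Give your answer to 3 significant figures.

L/L_☉ = (R/R_☉)² (T/T_☉)⁴ = (0.160)² × (15800/5772)⁴
       = 0.02560 × (2.737)⁴ = 0.02560 × 56.15 = 1.437.

1.44 L_sun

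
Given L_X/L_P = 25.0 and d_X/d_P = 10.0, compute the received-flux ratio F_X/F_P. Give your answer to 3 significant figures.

F = L/(4πd²), so F_X/F_P = (L_X/L_P) / (d_X/d_P)²
= 25.0 / (10.0)² = 25.0 / 100.0 = 0.2500.

0.250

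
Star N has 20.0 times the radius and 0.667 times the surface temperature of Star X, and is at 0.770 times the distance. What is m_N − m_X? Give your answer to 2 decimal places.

-5.31

L_N/L_X = (20.0)²(0.667)⁴ = 79.17.
F_N/F_X = (L_N/L_X)/(d_N/d_X)² = 79.17/0.5929 = 133.5.
m_N − m_X = −2.5 log₁₀(133.5) = -5.31.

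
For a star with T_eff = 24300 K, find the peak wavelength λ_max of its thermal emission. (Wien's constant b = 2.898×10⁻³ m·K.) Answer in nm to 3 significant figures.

119 nm

λ_max = b/T = 2.898×10⁻³ / 24300 = 1.19×10^-7 m = 119.3 nm.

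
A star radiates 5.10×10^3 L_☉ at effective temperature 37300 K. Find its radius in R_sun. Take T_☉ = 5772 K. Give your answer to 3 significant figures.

1.71 R_sun

R/R_☉ = √(L/L_☉) / (T/T_☉)² = √(5.10×10^3) / (6.462)²
       = 71.41 / 41.76 = 1.710.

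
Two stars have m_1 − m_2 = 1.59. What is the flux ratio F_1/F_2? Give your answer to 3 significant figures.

0.231

F_1/F_2 = 10^(−(m_1 − m_2)/2.5) = 10^(-1.59/2.5) = 10^-0.636 = 0.2312.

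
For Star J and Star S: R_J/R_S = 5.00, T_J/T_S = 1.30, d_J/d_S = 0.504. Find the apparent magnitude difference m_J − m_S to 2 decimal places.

L_J/L_S = (5.00)²(1.30)⁴ = 71.40.
F_J/F_S = (L_J/L_S)/(d_J/d_S)² = 71.40/0.2540 = 281.1.
m_J − m_S = −2.5 log₁₀(281.1) = -6.12.

-6.12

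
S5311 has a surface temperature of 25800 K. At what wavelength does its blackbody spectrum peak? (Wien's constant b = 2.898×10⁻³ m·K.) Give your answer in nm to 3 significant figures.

112 nm

λ_max = b/T = 2.898×10⁻³ / 25800 = 1.12×10^-7 m = 112.3 nm.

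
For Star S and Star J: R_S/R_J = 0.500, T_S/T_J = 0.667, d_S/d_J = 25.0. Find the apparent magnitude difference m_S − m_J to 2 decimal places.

L_S/L_J = (0.500)²(0.667)⁴ = 0.04948.
F_S/F_J = (L_S/L_J)/(d_S/d_J)² = 0.04948/625.0 = 7.917×10^-5.
m_S − m_J = −2.5 log₁₀(7.917×10^-5) = 10.25.

10.25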